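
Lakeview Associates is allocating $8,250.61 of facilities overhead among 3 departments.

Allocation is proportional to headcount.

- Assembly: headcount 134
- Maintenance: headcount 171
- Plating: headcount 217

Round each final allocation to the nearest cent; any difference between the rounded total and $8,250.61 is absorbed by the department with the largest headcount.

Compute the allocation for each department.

Assembly: $2,117.97 | Maintenance: $2,702.79 | Plating: $3,429.85

Total headcount = 134 + 171 + 217 = 522.
Raw shares: Assembly 2,117.9727; Maintenance 2,702.7860; Plating 3,429.8513.
Rounded to nearest cent: Assembly $2,117.97; Maintenance $2,702.79; Plating $3,429.85. Sum = $8,250.61.
Sum already equals the total — no adjustment.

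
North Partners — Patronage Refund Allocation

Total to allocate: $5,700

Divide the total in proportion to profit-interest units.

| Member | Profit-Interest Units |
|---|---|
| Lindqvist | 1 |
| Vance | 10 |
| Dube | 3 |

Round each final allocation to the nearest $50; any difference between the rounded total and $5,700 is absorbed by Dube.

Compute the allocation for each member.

Lindqvist: $400; Vance: $4,050; Dube: $1,250

Total profit-interest units = 14.
Raw shares: Lindqvist 1/14 × $5,700 = 407.14; Vance 10/14 × $5,700 = 4,071.43; Dube 3/14 × $5,700 = 1,221.43.
At nearest $50: Lindqvist $400; Vance $4,050; Dube $1,200. Sum = $5,650.
Difference $5,700 − $5,650 = +$50 applied to Dube: Dube becomes $1,250.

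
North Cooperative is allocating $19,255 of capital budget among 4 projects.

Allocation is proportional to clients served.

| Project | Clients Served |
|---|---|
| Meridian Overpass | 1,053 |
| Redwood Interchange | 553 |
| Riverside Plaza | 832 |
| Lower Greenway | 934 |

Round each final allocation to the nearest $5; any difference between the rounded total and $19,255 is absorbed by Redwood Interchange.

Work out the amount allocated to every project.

Combined clients served = 3,372.
Unrounded shares: Meridian Overpass 1,053/3,372 × $19,255 = 6,012.90; Redwood Interchange 553/3,372 × $19,255 = 3,157.77; Riverside Plaza 832/3,372 × $19,255 = 4,750.94; Lower Greenway 934/3,372 × $19,255 = 5,333.38.
After rounding ($5): Meridian Overpass $6,015; Redwood Interchange $3,160; Riverside Plaza $4,750; Lower Greenway $5,335. Sum = $19,260.
Difference $19,255 − $19,260 = −$5 applied to Redwood Interchange: Redwood Interchange becomes $3,155.

Meridian Overpass: $6,015 | Redwood Interchange: $3,155 | Riverside Plaza: $4,750 | Lower Greenway: $5,335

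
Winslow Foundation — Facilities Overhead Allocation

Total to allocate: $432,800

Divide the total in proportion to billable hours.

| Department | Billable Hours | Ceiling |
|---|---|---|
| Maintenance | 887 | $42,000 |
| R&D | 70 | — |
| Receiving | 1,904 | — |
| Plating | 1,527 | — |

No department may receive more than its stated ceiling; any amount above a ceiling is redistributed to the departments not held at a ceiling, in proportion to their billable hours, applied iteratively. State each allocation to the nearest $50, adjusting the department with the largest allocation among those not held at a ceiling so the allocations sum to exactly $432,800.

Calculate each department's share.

Maintenance: $42,000 | R&D: $7,800 | Receiving: $212,550 | Plating: $170,450

Sum of billable hours: 4,388.
Proportional shares (ignoring caps): Maintenance 87,487.15; R&D 6,904.28; Receiving 187,796.54; Plating 150,612.03.
Cap binds for Maintenance ($42,000); residual $390,800 reallocated over remaining billable hours 3,501.
Remaining shares: R&D 7,813.77 → $7,800; Receiving 212,534.48 → $212,550; Plating 170,451.76 → $170,450.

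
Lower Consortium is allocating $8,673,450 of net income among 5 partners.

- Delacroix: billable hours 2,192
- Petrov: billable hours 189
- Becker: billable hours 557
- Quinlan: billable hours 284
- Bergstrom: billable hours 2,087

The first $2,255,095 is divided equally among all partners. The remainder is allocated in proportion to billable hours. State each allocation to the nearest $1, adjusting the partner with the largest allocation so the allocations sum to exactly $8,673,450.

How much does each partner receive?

$2,255,095 shared equally gives $451,019 per partner.
Remainder $6,418,355 by billable hours (total 5,309): Delacroix 2,650,034.69 → $2,650,035; Petrov 228,492.95 → $228,493; Becker 673,389.29 → $673,389; Quinlan 343,343.91 → $343,344; Bergstrom 2,523,094.16 → $2,523,094.
Totals: Delacroix $451,019 + $2,650,035 = $3,101,054; Petrov $451,019 + $228,493 = $679,512; Becker $451,019 + $673,389 = $1,124,408; Quinlan $451,019 + $343,344 = $794,363; Bergstrom $451,019 + $2,523,094 = $2,974,113.

Delacroix: $3,101,054 | Petrov: $679,512 | Becker: $1,124,408 | Quinlan: $794,363 | Bergstrom: $2,974,113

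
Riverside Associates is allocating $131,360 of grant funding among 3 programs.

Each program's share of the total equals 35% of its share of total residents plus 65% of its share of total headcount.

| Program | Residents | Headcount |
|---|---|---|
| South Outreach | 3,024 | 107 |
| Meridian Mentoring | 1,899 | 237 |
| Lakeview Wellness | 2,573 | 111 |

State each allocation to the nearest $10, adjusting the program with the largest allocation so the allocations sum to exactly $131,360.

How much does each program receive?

South Outreach: $38,630; Meridian Mentoring: $56,120; Lakeview Wellness: $36,610

Totals — residents 7,496, headcount 455.
Composite weights (35% residents + 65% headcount): South Outreach 0.2941; Meridian Mentoring 0.4272; Lakeview Wellness 0.2787.
Proportional shares: South Outreach 38,626.73; Meridian Mentoring 56,122.08; Lakeview Wellness 36,611.19.
At nearest $10: South Outreach $38,630; Meridian Mentoring $56,120; Lakeview Wellness $36,610. Sum = $131,360.
Sum already equals the total — no adjustment.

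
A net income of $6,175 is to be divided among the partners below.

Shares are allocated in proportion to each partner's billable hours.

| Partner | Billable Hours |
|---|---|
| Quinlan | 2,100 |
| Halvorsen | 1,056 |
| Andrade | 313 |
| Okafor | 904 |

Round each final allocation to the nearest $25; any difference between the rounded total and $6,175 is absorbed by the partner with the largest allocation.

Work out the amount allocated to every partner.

Quinlan: $2,950 · Halvorsen: $1,500 · Andrade: $450 · Okafor: $1,275

Combined billable hours = 4,373.
Raw shares: Quinlan 2,100/4,373 × $6,175 = 2,965.36; Halvorsen 1,056/4,373 × $6,175 = 1,491.15; Andrade 313/4,373 × $6,175 = 441.98; Okafor 904/4,373 × $6,175 = 1,276.51.
After rounding ($25): Quinlan $2,975; Halvorsen $1,500; Andrade $450; Okafor $1,275. Sum = $6,200.
Difference $6,175 − $6,200 = −$25 applied to largest allocation (Quinlan): Quinlan becomes $2,950.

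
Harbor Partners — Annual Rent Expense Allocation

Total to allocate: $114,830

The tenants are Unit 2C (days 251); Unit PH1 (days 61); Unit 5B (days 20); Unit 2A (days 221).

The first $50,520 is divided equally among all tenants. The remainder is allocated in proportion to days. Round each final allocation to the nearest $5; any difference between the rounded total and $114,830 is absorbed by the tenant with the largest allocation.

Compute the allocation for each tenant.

Unit 2C: $41,820 | Unit PH1: $19,725 | Unit 5B: $14,955 | Unit 2A: $38,330

First tranche $50,520 split equally: $12,630 each.
Remainder $64,310 by days (total 553): Unit 2C 29,189.53 → $29,190; Unit PH1 7,093.87 → $7,095; Unit 5B 2,325.86 → $2,325; Unit 2A 25,700.74 → $25,700.
Totals: Unit 2C $12,630 + $29,190 = $41,820; Unit PH1 $12,630 + $7,095 = $19,725; Unit 5B $12,630 + $2,325 = $14,955; Unit 2A $12,630 + $25,700 = $38,330.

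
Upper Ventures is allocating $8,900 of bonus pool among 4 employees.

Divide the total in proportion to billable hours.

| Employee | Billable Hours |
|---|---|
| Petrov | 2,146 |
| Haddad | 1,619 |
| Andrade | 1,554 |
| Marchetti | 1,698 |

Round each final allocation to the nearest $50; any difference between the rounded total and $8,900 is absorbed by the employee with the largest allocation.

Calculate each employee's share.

Petrov: $2,750; Haddad: $2,050; Andrade: $1,950; Marchetti: $2,150

Total billable hours = 7,017.
Pro-rata amounts: Petrov 2,146/7,017 × $8,900 = 2,721.88; Haddad 1,619/7,017 × $8,900 = 2,053.46; Andrade 1,554/7,017 × $8,900 = 1,971.01; Marchetti 1,698/7,017 × $8,900 = 2,153.66.
Rounded to nearest $50: Petrov $2,700; Haddad $2,050; Andrade $1,950; Marchetti $2,150. Sum = $8,850.
Difference $8,900 − $8,850 = +$50 applied to largest allocation (Petrov): Petrov becomes $2,750.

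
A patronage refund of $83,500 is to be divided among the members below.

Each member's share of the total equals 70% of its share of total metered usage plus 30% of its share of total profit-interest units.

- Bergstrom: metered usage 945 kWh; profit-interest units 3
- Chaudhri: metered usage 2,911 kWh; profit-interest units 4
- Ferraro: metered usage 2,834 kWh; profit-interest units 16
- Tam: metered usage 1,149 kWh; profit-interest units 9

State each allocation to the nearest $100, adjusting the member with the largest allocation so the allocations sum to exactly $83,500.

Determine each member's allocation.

Bergstrom: $9,400 | Chaudhri: $24,800 | Ferraro: $33,700 | Tam: $15,600

Metered usage total 7,839; profit-interest units total 32.
Combined weights (70% metered usage + 30% profit-interest units): Bergstrom 0.1125; Chaudhri 0.2974; Ferraro 0.4031; Tam 0.1870.
Unrounded shares: Bergstrom 9,394.65; Chaudhri 24,836.56; Ferraro 33,656.18; Tam 15,612.61.
After rounding ($100): Bergstrom $9,400; Chaudhri $24,800; Ferraro $33,700; Tam $15,600. Sum = $83,500.
Rounded total matches; no reconciliation needed.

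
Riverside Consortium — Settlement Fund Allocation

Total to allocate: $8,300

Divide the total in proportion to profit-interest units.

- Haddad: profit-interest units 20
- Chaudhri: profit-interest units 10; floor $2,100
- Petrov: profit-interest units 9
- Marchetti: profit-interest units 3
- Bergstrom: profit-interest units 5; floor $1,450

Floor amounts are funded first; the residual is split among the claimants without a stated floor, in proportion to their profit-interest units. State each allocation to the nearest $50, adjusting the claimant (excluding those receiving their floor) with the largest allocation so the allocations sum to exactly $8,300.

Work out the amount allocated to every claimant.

Haddad: $2,950 · Chaudhri: $2,100 · Petrov: $1,350 · Marchetti: $450 · Bergstrom: $1,450

Minimums first: Chaudhri $2,100; Bergstrom $1,450. Balance $4,750.
Balance split over remaining profit-interest units 32: Haddad 2,968.75 → $2,950; Petrov 1,335.94 → $1,350; Marchetti 445.31 → $450.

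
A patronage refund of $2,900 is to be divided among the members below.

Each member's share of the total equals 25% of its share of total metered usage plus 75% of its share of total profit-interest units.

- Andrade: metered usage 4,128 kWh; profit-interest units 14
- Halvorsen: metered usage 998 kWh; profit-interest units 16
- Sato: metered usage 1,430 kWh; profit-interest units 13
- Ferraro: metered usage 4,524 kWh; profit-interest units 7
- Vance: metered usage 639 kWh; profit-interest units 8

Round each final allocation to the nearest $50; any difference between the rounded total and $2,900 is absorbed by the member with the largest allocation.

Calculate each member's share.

Totals — metered usage 11,719, profit-interest units 58.
Combined weights (25% metered usage + 75% profit-interest units): Andrade 0.2691; Halvorsen 0.2282; Sato 0.1986; Ferraro 0.1870; Vance 0.1171.
Raw shares: Andrade 780.38; Halvorsen 661.74; Sato 575.97; Ferraro 542.38; Vance 339.53.
Rounded to nearest $50: Andrade $800; Halvorsen $650; Sato $600; Ferraro $550; Vance $350. Sum = $2,950.
Difference $2,900 − $2,950 = −$50 applied to largest allocation (Andrade): Andrade becomes $750.

Andrade: $750; Halvorsen: $650; Sato: $600; Ferraro: $550; Vance: $350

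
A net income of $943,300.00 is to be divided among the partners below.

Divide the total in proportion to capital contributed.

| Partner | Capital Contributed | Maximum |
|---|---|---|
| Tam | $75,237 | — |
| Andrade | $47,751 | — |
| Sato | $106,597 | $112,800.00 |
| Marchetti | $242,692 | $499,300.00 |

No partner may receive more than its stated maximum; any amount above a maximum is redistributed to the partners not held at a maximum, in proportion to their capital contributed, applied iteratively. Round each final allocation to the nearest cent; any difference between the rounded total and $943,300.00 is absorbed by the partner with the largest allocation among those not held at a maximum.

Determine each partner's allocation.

Capital contributed total: 472,277.
Pro-rata shares before constraints: Tam 150,274.2291; Andrade 95,375.2105; Sato 212,910.9614; Marchetti 484,739.5990.
Cap binds for Sato ($112,800.00); residual $830,500.00 reallocated over remaining capital contributed 365,680.
Cap binds for Marchetti ($499,300.00); residual $331,200.00 reallocated over remaining capital contributed 122,988.
Shares after redistribution: Tam 202,609.1521 → $202,609.15; Andrade 128,590.8479 → $128,590.85.

Tam: $202,609.15; Andrade: $128,590.85; Sato: $112,800.00; Marchetti: $499,300.00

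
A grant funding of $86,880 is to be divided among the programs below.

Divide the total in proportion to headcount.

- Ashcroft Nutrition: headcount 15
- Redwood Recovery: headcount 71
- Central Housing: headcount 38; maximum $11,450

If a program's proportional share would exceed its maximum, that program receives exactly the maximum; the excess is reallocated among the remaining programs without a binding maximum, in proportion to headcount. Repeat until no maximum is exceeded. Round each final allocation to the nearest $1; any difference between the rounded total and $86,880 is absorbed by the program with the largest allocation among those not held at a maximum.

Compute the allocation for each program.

Ashcroft Nutrition: $13,156 | Redwood Recovery: $62,274 | Central Housing: $11,450

Combined headcount = 124.
Proportional shares (ignoring caps): Ashcroft Nutrition 10,509.68; Redwood Recovery 49,745.81; Central Housing 26,624.52.
Cap binds for Central Housing ($11,450); balance $75,430 reallocated over remaining headcount 86.
Redistributed shares: Ashcroft Nutrition 13,156.40 → $13,156; Redwood Recovery 62,273.60 → $62,274.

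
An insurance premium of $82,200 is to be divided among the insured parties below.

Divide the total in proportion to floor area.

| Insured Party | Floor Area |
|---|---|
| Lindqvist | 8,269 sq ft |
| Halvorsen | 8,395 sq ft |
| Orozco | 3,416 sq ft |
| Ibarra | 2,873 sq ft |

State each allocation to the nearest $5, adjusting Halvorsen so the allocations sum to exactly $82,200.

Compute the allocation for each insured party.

Sum of floor area: 22,953.
Raw shares: Lindqvist 8,269/22,953 × $82,200 = 29,613.20; Halvorsen 8,395/22,953 × $82,200 = 30,064.44; Orozco 3,416/22,953 × $82,200 = 12,233.49; Ibarra 2,873/22,953 × $82,200 = 10,288.88.
At nearest $5: Lindqvist $29,615; Halvorsen $30,065; Orozco $12,235; Ibarra $10,290. Sum = $82,205.
Difference $82,200 − $82,205 = −$5 applied to Halvorsen: Halvorsen becomes $30,060.

Lindqvist: $29,615; Halvorsen: $30,060; Orozco: $12,235; Ibarra: $10,290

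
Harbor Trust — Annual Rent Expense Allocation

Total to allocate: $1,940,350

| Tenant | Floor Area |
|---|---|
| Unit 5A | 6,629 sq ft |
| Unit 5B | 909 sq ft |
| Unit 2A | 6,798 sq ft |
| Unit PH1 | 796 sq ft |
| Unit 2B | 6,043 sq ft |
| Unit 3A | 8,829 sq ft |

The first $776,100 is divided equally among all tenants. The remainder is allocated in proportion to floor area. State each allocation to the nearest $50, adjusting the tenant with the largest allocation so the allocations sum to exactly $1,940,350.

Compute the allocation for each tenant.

Equal tier: $776,100 ÷ 6 = $129,350 apiece.
Remainder $1,164,250 by floor area (total 30,004): Unit 5A 257,226.14 → $257,250; Unit 5B 35,272.07 → $35,250; Unit 2A 263,783.88 → $263,800; Unit PH1 30,887.32 → $30,900; Unit 2B 234,487.49 → $234,500; Unit 3A 342,593.10 → $342,600.
Rounding difference −$50 on remainder applied to Unit 3A.
Totals: Unit 5A $129,350 + $257,250 = $386,600; Unit 5B $129,350 + $35,250 = $164,600; Unit 2A $129,350 + $263,800 = $393,150; Unit PH1 $129,350 + $30,900 = $160,250; Unit 2B $129,350 + $234,500 = $363,850; Unit 3A $129,350 + $342,550 = $471,900.

Unit 5A: $386,600; Unit 5B: $164,600; Unit 2A: $393,150; Unit PH1: $160,250; Unit 2B: $363,850; Unit 3A: $471,900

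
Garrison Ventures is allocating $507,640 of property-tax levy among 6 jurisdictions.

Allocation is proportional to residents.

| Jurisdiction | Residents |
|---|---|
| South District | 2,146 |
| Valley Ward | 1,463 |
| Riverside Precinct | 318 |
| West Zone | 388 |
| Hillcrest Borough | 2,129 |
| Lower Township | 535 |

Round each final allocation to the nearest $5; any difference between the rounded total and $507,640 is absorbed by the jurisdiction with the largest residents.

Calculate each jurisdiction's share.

Residents total: 6,979.
Pro-rata amounts: South District 2,146/6,979 × $507,640 = 156,096.21; Valley Ward 1,463/6,979 × $507,640 = 106,416.01; Riverside Precinct 318/6,979 × $507,640 = 23,130.75; West Zone 388/6,979 × $507,640 = 28,222.43; Hillcrest Borough 2,129/6,979 × $507,640 = 154,859.66; Lower Township 535/6,979 × $507,640 = 38,914.94.
After rounding ($5): South District $156,095; Valley Ward $106,415; Riverside Precinct $23,130; West Zone $28,220; Hillcrest Borough $154,860; Lower Township $38,915. Sum = $507,635.
Difference $507,640 − $507,635 = +$5 applied to largest residents (South District): South District becomes $156,100.

South District: $156,100; Valley Ward: $106,415; Riverside Precinct: $23,130; West Zone: $28,220; Hillcrest Borough: $154,860; Lower Township: $38,915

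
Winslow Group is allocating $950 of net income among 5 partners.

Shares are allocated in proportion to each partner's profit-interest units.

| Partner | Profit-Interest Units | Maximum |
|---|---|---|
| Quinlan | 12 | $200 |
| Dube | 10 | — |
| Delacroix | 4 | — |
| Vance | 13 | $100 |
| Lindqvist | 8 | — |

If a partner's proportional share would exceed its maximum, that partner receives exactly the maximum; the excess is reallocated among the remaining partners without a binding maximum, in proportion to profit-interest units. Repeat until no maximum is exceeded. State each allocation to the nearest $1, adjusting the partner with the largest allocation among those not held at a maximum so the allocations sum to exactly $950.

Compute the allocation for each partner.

Total profit-interest units = 47.
Unconstrained shares: Quinlan 242.55; Dube 202.13; Delacroix 80.85; Vance 262.77; Lindqvist 161.70.
Cap binds for Quinlan ($200), Vance ($100); balance $650 reallocated over remaining profit-interest units 22.
Remaining shares: Dube 295.45 → $295; Delacroix 118.18 → $118; Lindqvist 236.36 → $236.
Rounding difference +$1 applied to Dube → $296.

Quinlan: $200 | Dube: $296 | Delacroix: $118 | Vance: $100 | Lindqvist: $236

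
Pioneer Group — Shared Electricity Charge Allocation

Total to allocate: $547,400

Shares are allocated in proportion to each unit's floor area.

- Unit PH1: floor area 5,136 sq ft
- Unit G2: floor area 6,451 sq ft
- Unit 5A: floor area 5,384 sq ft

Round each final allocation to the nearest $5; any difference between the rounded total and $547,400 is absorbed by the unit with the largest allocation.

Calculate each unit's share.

Unit PH1: $165,660 | Unit G2: $208,080 | Unit 5A: $173,660

Floor area total: 16,971.
Raw shares: Unit PH1 5,136/16,971 × $547,400 = 165,661.80; Unit G2 6,451/16,971 × $547,400 = 208,077.16; Unit 5A 5,384/16,971 × $547,400 = 173,661.05.
Rounded to nearest $5: Unit PH1 $165,660; Unit G2 $208,075; Unit 5A $173,660. Sum = $547,395.
Difference $547,400 − $547,395 = +$5 applied to largest allocation (Unit G2): Unit G2 becomes $208,080.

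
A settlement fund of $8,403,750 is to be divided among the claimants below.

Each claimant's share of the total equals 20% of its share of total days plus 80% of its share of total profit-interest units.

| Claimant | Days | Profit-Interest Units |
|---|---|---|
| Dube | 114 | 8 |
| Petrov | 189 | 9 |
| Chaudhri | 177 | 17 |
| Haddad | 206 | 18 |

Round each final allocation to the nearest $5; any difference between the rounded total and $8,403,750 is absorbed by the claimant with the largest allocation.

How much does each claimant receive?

Totals — days 686, profit-interest units 52.
Combined weights (20% days + 80% profit-interest units): Dube 0.1563; Petrov 0.1936; Chaudhri 0.3131; Haddad 0.3370.
Unrounded shares: Dube 1,313,616.00; Petrov 1,626,659.93; Chaudhri 2,631,566.75; Haddad 2,831,907.32.
At nearest $5: Dube $1,313,615; Petrov $1,626,660; Chaudhri $2,631,565; Haddad $2,831,905. Sum = $8,403,745.
Difference $8,403,750 − $8,403,745 = +$5 applied to largest allocation (Haddad): Haddad becomes $2,831,910.

Dube: $1,313,615 | Petrov: $1,626,660 | Chaudhri: $2,631,565 | Haddad: $2,831,910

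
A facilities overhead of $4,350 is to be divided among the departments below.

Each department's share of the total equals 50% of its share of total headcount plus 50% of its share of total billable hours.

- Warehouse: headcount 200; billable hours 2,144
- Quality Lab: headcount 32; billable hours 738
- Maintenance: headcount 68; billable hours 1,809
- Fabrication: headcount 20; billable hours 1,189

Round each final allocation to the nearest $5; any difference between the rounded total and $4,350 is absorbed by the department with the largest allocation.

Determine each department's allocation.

Totals — headcount 320, billable hours 5,880.
Combined weights (50% headcount + 50% billable hours): Warehouse 0.4948; Quality Lab 0.1128; Maintenance 0.2601; Fabrication 0.1324.
Proportional shares: Warehouse 2,152.44; Quality Lab 490.48; Maintenance 1,131.33; Fabrication 575.75.
After rounding ($5): Warehouse $2,150; Quality Lab $490; Maintenance $1,130; Fabrication $575. Sum = $4,345.
Difference $4,350 − $4,345 = +$5 applied to largest allocation (Warehouse): Warehouse becomes $2,155.

Warehouse: $2,155 | Quality Lab: $490 | Maintenance: $1,130 | Fabrication: $575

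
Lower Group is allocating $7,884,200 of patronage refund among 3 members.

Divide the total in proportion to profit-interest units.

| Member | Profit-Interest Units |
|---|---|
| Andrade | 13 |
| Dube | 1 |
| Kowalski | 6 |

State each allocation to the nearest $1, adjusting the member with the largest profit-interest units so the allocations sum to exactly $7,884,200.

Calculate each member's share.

Andrade: $5,124,730 | Dube: $394,210 | Kowalski: $2,365,260

Combined profit-interest units = 13 + 1 + 6 = 20.
Unrounded shares: Andrade 5,124,730.00; Dube 394,210.00; Kowalski 2,365,260.00.
At nearest $1: Andrade $5,124,730; Dube $394,210; Kowalski $2,365,260. Sum = $7,884,200.
Rounded total matches; no reconciliation needed.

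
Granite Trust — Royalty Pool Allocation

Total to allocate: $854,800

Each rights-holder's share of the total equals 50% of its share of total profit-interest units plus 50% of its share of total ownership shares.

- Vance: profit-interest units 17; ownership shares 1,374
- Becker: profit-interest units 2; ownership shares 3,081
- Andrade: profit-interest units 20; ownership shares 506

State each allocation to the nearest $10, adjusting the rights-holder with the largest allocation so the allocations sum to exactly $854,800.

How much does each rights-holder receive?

Vance: $304,680 · Becker: $287,350 · Andrade: $262,770

Profit-interest units total 39; ownership shares total 4,961.
Combined weights (50% profit-interest units + 50% ownership shares): Vance 0.3564; Becker 0.3362; Andrade 0.3074.
Pro-rata amounts: Vance 304,675.39; Becker 287,352.22; Andrade 262,772.39.
After rounding ($10): Vance $304,680; Becker $287,350; Andrade $262,770. Sum = $854,800.
No rounding difference to absorb.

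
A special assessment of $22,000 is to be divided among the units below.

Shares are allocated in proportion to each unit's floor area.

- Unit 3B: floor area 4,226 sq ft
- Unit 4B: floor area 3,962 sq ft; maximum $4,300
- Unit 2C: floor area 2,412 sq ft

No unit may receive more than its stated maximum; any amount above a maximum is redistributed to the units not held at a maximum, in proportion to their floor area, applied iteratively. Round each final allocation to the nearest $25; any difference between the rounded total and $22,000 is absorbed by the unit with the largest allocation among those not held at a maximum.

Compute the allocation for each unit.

Total floor area = 10,600.
Unconstrained shares: Unit 3B 8,770.94; Unit 4B 8,223.02; Unit 2C 5,006.04.
Capped: Unit 4B ($4,300); balance $17,700 reallocated over remaining floor area 6,638.
Redistributed shares: Unit 3B 11,268.48 → $11,275; Unit 2C 6,431.52 → $6,425.

Unit 3B: $11,275; Unit 4B: $4,300; Unit 2C: $6,425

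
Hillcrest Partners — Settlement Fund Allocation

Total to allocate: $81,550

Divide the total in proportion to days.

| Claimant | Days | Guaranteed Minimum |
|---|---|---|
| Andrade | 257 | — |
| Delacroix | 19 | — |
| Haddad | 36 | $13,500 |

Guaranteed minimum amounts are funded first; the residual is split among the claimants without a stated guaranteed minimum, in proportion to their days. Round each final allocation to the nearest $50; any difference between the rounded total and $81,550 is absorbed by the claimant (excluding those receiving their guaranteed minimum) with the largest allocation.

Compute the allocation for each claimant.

Andrade: $63,350 | Delacroix: $4,700 | Haddad: $13,500

Guaranteed amounts: Haddad $13,500. Residual $68,050.
Residual split over remaining days 276: Andrade 63,365.40 → $63,350; Delacroix 4,684.60 → $4,700.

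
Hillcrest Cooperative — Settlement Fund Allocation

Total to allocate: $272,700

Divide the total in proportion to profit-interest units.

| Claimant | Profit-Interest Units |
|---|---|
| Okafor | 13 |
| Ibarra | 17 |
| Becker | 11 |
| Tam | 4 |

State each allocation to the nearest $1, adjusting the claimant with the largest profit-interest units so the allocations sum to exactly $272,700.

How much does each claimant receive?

Okafor: $78,780 | Ibarra: $103,020 | Becker: $66,660 | Tam: $24,240

Combined profit-interest units = 13 + 17 + 11 + 4 = 45.
Unrounded shares: Okafor 78,780.00; Ibarra 103,020.00; Becker 66,660.00; Tam 24,240.00.
At nearest $1: Okafor $78,780; Ibarra $103,020; Becker $66,660; Tam $24,240. Sum = $272,700.
Rounded total matches; no reconciliation needed.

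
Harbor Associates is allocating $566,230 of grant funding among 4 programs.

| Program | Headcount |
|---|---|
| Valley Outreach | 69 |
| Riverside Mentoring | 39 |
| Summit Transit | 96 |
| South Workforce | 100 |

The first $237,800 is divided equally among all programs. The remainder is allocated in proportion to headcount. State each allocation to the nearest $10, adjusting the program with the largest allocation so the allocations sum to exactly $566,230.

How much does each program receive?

Valley Outreach: $133,990 | Riverside Mentoring: $101,580 | Summit Transit: $163,160 | South Workforce: $167,500

First tranche $237,800 split equally: $59,450 each.
Remainder $328,430 by headcount (total 304): Valley Outreach 74,544.97 → $74,540; Riverside Mentoring 42,134.11 → $42,130; Summit Transit 103,714.74 → $103,710; South Workforce 108,036.18 → $108,040.
Rounding difference +$10 on remainder applied to South Workforce.
Totals: Valley Outreach $59,450 + $74,540 = $133,990; Riverside Mentoring $59,450 + $42,130 = $101,580; Summit Transit $59,450 + $103,710 = $163,160; South Workforce $59,450 + $108,050 = $167,500.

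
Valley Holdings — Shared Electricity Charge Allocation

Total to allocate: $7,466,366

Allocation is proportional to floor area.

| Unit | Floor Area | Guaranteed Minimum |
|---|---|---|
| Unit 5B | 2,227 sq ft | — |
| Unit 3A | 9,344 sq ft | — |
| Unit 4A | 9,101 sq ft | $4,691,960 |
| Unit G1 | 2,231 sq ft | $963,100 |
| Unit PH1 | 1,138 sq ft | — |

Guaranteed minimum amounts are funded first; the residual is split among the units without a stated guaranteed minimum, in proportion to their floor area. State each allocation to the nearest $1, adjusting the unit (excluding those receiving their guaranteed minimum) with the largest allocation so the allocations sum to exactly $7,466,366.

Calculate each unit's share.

Unit 5B: $317,395; Unit 3A: $1,331,722; Unit 4A: $4,691,960; Unit G1: $963,100; Unit PH1: $162,189

Guaranteed amounts: Unit 4A $4,691,960; Unit G1 $963,100. Residual $1,811,306.
Residual split over remaining floor area 12,709: Unit 5B 317,395.43 → $317,395; Unit 3A 1,331,721.08 → $1,331,721; Unit PH1 162,189.49 → $162,189.
Rounding difference +$1 applied to Unit 3A → $1,331,722.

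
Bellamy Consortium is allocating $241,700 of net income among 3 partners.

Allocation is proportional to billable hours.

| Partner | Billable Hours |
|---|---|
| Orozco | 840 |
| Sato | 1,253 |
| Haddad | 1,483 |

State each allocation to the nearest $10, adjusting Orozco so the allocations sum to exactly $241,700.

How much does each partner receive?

Orozco: $56,770; Sato: $84,690; Haddad: $100,240

Billable hours total: 3,576.
Unrounded shares: Orozco 840/3,576 × $241,700 = 56,775.17; Sato 1,253/3,576 × $241,700 = 84,689.63; Haddad 1,483/3,576 × $241,700 = 100,235.21.
At nearest $10: Orozco $56,780; Sato $84,690; Haddad $100,240. Sum = $241,710.
Difference $241,700 − $241,710 = −$10 applied to Orozco: Orozco becomes $56,770.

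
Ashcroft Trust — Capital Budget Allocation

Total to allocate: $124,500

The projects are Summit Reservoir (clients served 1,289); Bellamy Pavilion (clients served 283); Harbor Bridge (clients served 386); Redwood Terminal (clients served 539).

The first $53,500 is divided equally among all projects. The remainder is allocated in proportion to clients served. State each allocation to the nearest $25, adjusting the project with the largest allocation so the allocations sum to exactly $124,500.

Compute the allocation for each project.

Equal tier: $53,500 ÷ 4 = $13,375 apiece.
Remainder $71,000 by clients served (total 2,497): Summit Reservoir 36,651.58 → $36,650; Bellamy Pavilion 8,046.86 → $8,050; Harbor Bridge 10,975.57 → $10,975; Redwood Terminal 15,325.99 → $15,325.
Totals: Summit Reservoir $13,375 + $36,650 = $50,025; Bellamy Pavilion $13,375 + $8,050 = $21,425; Harbor Bridge $13,375 + $10,975 = $24,350; Redwood Terminal $13,375 + $15,325 = $28,700.

Summit Reservoir: $50,025; Bellamy Pavilion: $21,425; Harbor Bridge: $24,350; Redwood Terminal: $28,700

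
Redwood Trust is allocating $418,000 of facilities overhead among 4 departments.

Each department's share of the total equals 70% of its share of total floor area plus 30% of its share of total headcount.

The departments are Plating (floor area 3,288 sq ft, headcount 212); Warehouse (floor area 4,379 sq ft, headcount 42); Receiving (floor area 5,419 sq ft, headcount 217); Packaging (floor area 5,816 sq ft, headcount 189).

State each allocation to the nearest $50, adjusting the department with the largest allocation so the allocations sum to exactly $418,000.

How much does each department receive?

Plating: $91,200; Warehouse: $75,750; Receiving: $125,100; Packaging: $125,950

Totals — floor area 18,902, headcount 660.
Blended shares (70% floor area + 30% headcount): Plating 0.2181; Warehouse 0.1813; Receiving 0.2993; Packaging 0.3013.
Unrounded shares: Plating 91,177.73; Warehouse 75,766.23; Receiving 125,115.27; Packaging 125,940.77.
Rounded to nearest $50: Plating $91,200; Warehouse $75,750; Receiving $125,100; Packaging $125,950. Sum = $418,000.
Rounded total matches; no reconciliation needed.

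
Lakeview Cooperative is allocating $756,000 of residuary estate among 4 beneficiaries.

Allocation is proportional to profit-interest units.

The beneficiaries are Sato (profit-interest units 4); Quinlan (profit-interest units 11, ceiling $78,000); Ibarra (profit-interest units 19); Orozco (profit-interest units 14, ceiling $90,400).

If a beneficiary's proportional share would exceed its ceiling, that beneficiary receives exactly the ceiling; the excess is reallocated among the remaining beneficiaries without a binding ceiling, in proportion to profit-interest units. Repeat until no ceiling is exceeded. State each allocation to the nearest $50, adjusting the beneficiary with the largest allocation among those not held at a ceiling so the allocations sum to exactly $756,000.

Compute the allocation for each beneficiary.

Profit-interest units total: 48.
Unconstrained shares: Sato 63,000.00; Quinlan 173,250.00; Ibarra 299,250.00; Orozco 220,500.00.
Held at cap: Quinlan ($78,000), Orozco ($90,400); residual $587,600 reallocated over remaining profit-interest units 23.
Shares after redistribution: Sato 102,191.30 → $102,200; Ibarra 485,408.70 → $485,400.

Sato: $102,200 · Quinlan: $78,000 · Ibarra: $485,400 · Orozco: $90,400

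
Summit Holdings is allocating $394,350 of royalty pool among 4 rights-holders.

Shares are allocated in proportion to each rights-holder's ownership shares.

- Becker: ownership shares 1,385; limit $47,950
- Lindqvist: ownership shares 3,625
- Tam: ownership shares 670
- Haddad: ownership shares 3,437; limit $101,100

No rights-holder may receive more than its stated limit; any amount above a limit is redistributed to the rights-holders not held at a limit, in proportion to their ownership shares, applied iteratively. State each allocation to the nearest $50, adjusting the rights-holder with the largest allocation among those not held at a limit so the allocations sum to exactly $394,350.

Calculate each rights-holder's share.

Becker: $47,950 · Lindqvist: $207,050 · Tam: $38,250 · Haddad: $101,100

Combined ownership shares = 9,117.
Pro-rata shares before constraints: Becker 59,907.29; Lindqvist 156,797.05; Tam 28,980.42; Haddad 148,665.24.
Cap binds for Becker ($47,950), Haddad ($101,100); remaining pool $245,300 reallocated over remaining ownership shares 4,295.
Remaining shares: Lindqvist 207,034.34 → $207,050; Tam 38,265.66 → $38,250.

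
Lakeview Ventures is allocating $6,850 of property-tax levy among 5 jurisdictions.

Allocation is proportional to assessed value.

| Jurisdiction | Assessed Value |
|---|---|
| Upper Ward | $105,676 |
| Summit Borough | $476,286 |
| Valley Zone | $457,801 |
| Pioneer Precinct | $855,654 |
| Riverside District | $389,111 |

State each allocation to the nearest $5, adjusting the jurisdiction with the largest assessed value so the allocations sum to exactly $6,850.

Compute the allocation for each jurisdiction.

Upper Ward: $315 | Summit Borough: $1,430 | Valley Zone: $1,375 | Pioneer Precinct: $2,565 | Riverside District: $1,165

Assessed value total: 105,676 + 476,286 + 457,801 + 855,654 + 389,111 = 2,284,528.
Pro-rata amounts: Upper Ward 316.86; Summit Borough 1,428.11; Valley Zone 1,372.68; Pioneer Precinct 2,565.62; Riverside District 1,166.72.
Rounded to nearest $5: Upper Ward $315; Summit Borough $1,430; Valley Zone $1,375; Pioneer Precinct $2,565; Riverside District $1,165. Sum = $6,850.
No rounding difference to absorb.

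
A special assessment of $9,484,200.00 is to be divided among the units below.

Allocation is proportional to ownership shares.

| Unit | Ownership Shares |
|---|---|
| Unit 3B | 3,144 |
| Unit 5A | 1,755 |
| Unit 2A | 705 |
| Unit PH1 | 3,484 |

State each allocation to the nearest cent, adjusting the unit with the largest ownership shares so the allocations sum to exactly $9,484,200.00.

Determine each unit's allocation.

Unit 3B: $3,281,065.67 | Unit 5A: $1,831,510.89 | Unit 2A: $735,735.15 | Unit PH1: $3,635,888.29

Combined ownership shares = 3,144 + 1,755 + 705 + 3,484 = 9,088.
Pro-rata amounts: Unit 3B 3,281,065.6690; Unit 5A 1,831,510.8935; Unit 2A 735,735.1452; Unit PH1 3,635,888.2923.
At nearest cent: Unit 3B $3,281,065.67; Unit 5A $1,831,510.89; Unit 2A $735,735.15; Unit PH1 $3,635,888.29. Sum = $9,484,200.00.
Rounded total matches; no reconciliation needed.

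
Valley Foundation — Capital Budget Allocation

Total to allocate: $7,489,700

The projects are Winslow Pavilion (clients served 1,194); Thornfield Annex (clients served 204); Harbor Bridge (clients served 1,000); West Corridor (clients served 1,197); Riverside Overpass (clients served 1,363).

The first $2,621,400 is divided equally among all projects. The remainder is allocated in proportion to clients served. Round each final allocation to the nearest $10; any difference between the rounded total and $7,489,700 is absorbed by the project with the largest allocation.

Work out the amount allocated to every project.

Winslow Pavilion: $1,696,680; Thornfield Annex: $724,590; Harbor Bridge: $1,506,190; West Corridor: $1,699,620; Riverside Overpass: $1,862,620

First tranche $2,621,400 split equally: $524,280 each.
Remainder $4,868,300 by clients served (total 4,958): Winslow Pavilion 1,172,398.18 → $1,172,400; Thornfield Annex 200,309.24 → $200,310; Harbor Bridge 981,908.03 → $981,910; West Corridor 1,175,343.91 → $1,175,340; Riverside Overpass 1,338,340.64 → $1,338,340.
Totals: Winslow Pavilion $524,280 + $1,172,400 = $1,696,680; Thornfield Annex $524,280 + $200,310 = $724,590; Harbor Bridge $524,280 + $981,910 = $1,506,190; West Corridor $524,280 + $1,175,340 = $1,699,620; Riverside Overpass $524,280 + $1,338,340 = $1,862,620.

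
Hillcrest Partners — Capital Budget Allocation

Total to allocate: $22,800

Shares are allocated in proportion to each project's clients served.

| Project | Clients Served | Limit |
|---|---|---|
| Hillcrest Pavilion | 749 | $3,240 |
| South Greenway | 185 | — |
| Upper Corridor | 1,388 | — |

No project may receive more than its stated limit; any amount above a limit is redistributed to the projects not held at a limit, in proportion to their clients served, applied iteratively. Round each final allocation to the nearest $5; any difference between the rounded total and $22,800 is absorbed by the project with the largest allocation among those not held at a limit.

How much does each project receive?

Hillcrest Pavilion: $3,240 | South Greenway: $2,300 | Upper Corridor: $17,260

Clients served total: 2,322.
Unconstrained shares: Hillcrest Pavilion 7,354.52; South Greenway 1,816.54; Upper Corridor 13,628.94.
Capped: Hillcrest Pavilion ($3,240); remaining pool $19,560 reallocated over remaining clients served 1,573.
Remaining shares: South Greenway 2,300.45 → $2,300; Upper Corridor 17,259.55 → $17,260.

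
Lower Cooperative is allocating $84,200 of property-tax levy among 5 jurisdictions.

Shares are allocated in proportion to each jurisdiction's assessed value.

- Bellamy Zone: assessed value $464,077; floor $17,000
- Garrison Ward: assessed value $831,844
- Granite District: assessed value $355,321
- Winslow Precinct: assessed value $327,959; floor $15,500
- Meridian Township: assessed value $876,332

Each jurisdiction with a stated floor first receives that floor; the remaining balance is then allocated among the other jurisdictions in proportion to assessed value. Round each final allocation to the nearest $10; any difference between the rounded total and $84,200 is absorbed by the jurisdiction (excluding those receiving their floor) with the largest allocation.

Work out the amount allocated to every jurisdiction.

Bellamy Zone: $17,000; Garrison Ward: $20,840; Granite District: $8,900; Winslow Precinct: $15,500; Meridian Township: $21,960

Fund the minimums — Bellamy Zone $17,000; Winslow Precinct $15,500. Balance $51,700.
Balance split over remaining assessed value 2,063,497: Garrison Ward 20,841.48 → $20,840; Granite District 8,902.41 → $8,900; Meridian Township 21,956.11 → $21,960.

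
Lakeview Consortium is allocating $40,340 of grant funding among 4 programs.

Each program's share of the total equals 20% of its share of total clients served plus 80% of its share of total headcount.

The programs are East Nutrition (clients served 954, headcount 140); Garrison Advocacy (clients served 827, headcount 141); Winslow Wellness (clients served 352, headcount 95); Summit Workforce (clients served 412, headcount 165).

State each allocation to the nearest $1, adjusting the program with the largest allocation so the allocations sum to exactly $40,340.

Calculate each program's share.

Clients served total 2,545; headcount total 541.
Blended shares (20% clients served + 80% headcount): East Nutrition 0.2820; Garrison Advocacy 0.2735; Winslow Wellness 0.1681; Summit Workforce 0.2764.
Proportional shares: East Nutrition 11,375.66; Garrison Advocacy 11,032.71; Winslow Wellness 6,782.88; Summit Workforce 11,148.76.
At nearest $1: East Nutrition $11,376; Garrison Advocacy $11,033; Winslow Wellness $6,783; Summit Workforce $11,149. Sum = $40,341.
Difference $40,340 − $40,341 = −$1 applied to largest allocation (East Nutrition): East Nutrition becomes $11,375.

East Nutrition: $11,375 | Garrison Advocacy: $11,033 | Winslow Wellness: $6,783 | Summit Workforce: $11,149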